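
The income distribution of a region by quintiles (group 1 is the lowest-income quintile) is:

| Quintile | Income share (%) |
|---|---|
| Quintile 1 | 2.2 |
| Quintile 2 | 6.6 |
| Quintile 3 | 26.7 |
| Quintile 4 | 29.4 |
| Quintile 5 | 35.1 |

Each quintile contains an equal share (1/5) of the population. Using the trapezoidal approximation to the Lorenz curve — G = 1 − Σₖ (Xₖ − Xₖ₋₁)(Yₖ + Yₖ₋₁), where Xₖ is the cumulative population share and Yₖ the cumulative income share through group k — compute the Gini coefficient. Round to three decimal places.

Cumulative income shares Yₖ: 0.0220, 0.0880, 0.3550, 0.6490, 1.0000
Σ (Xₖ−Xₖ₋₁)(Yₖ+Yₖ₋₁) = (1/5)(0.0220+0.0000) + (1/5)(0.0880+0.0220) + (1/5)(0.3550+0.0880) + (1/5)(0.6490+0.3550) + (1/5)(1.0000+0.6490)
  = 0.0044 + 0.0220 + 0.0886 + 0.2008 + 0.3298 = 0.6456
G = 1 − 0.6456 = 0.3544

0.354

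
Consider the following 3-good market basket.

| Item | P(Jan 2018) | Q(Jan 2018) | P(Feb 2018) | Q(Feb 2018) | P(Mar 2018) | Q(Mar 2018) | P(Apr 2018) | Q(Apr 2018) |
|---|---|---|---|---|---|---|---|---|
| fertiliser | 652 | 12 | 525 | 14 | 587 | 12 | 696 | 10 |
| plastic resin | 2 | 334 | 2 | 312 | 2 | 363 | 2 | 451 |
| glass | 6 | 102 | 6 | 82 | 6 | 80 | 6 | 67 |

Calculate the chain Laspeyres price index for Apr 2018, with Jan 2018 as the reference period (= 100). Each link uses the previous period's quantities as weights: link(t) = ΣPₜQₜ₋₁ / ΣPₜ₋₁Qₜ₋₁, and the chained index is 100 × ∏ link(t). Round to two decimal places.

106.35

Link Jan 2018→Feb 2018:
ΣP(Feb 2018)Q(Jan 2018) = 525×12 + 2×334 + 6×102 = 6300 + 668 + 612 = 7580
ΣP(Jan 2018)Q(Jan 2018) = 652×12 + 2×334 + 6×102 = 7824 + 668 + 612 = 9104
link = 7580/9104 = 0.832601
Link Feb 2018→Mar 2018:
ΣP(Mar 2018)Q(Feb 2018) = 587×14 + 2×312 + 6×82 = 8218 + 624 + 492 = 9334
ΣP(Feb 2018)Q(Feb 2018) = 525×14 + 2×312 + 6×82 = 7350 + 624 + 492 = 8466
link = 9334/8466 = 1.102528
Link Mar 2018→Apr 2018:
ΣP(Apr 2018)Q(Mar 2018) = 696×12 + 2×363 + 6×80 = 8352 + 726 + 480 = 9558
ΣP(Mar 2018)Q(Mar 2018) = 587×12 + 2×363 + 6×80 = 7044 + 726 + 480 = 8250
link = 9558/8250 = 1.158545
Chained index = 100 × 0.832601 × 1.102528 × 1.158545 = 106.3505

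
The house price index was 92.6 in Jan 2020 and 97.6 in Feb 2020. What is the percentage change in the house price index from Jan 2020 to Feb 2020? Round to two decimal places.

Change = (97.6 − 92.6) / 92.6 × 100
       = 5.0 / 92.6 × 100 = 5.3996%

5.40%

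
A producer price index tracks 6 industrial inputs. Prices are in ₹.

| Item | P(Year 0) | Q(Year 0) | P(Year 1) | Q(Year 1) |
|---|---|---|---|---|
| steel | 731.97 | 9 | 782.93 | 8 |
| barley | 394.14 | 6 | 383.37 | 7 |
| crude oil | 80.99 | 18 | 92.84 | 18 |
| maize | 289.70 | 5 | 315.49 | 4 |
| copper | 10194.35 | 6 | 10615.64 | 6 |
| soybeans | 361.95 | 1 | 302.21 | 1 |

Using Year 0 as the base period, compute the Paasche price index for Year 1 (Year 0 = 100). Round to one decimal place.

Paasche price index uses current-period quantities as weights.
ΣP(Year 1)·Q(Year 1) = 782.93×8 + 383.37×7 + 92.84×18 + 315.49×4 + 10615.64×6 + 302.21×1 = 6263.44 + 2683.59 + 1671.12 + 1261.96 + 63693.84 + 302.21 = 75876.16
ΣP(Year 0)·Q(Year 1) = 731.97×8 + 394.14×7 + 80.99×18 + 289.70×4 + 10194.35×6 + 361.95×1 = 5855.76 + 2758.98 + 1457.82 + 1158.8 + 61166.1 + 361.95 = 72759.41
Index = 75876.16 / 72759.41 × 100 = 104.2836

104.3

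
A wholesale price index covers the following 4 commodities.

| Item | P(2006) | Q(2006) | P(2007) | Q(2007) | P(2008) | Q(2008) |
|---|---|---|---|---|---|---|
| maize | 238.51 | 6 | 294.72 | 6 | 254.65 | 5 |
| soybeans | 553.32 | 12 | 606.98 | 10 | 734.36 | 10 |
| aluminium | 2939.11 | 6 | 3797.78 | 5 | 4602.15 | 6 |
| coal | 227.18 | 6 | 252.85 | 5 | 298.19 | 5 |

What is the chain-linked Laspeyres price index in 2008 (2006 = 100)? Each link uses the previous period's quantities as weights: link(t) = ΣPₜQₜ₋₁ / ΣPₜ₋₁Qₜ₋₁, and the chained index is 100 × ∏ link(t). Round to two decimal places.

146.40

Link 2006→2007:
ΣP(2007)Q(2006) = 294.72×6 + 606.98×12 + 3797.78×6 + 252.85×6 = 1768.32 + 7283.76 + 22786.68 + 1517.1 = 33355.86
ΣP(2006)Q(2006) = 238.51×6 + 553.32×12 + 2939.11×6 + 227.18×6 = 1431.06 + 6639.84 + 17634.66 + 1363.08 = 27068.64
link = 33355.86/27068.64 = 1.232270
Link 2007→2008:
ΣP(2008)Q(2007) = 254.65×6 + 734.36×10 + 4602.15×5 + 298.19×5 = 1527.9 + 7343.6 + 23010.75 + 1490.95 = 33373.2
ΣP(2007)Q(2007) = 294.72×6 + 606.98×10 + 3797.78×5 + 252.85×5 = 1768.32 + 6069.8 + 18988.9 + 1264.25 = 28091.27
link = 33373.2/28091.27 = 1.188027
Chained index = 100 × 1.232270 × 1.188027 = 146.3970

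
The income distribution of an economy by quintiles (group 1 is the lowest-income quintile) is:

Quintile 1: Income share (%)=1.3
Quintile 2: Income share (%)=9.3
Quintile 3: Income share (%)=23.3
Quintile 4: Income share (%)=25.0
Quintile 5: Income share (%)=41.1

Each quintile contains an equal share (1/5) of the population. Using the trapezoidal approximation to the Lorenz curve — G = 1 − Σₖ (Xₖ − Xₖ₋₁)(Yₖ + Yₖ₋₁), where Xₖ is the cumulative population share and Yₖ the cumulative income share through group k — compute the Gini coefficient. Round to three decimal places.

Cumulative income shares Yₖ: 0.0130, 0.1060, 0.3390, 0.5890, 1.0000
Σ (Xₖ−Xₖ₋₁)(Yₖ+Yₖ₋₁) = (1/5)(0.0130+0.0000) + (1/5)(0.1060+0.0130) + (1/5)(0.3390+0.1060) + (1/5)(0.5890+0.3390) + (1/5)(1.0000+0.5890)
  = 0.0026 + 0.0238 + 0.0890 + 0.1856 + 0.3178 = 0.6188
G = 1 − 0.6188 = 0.3812

0.381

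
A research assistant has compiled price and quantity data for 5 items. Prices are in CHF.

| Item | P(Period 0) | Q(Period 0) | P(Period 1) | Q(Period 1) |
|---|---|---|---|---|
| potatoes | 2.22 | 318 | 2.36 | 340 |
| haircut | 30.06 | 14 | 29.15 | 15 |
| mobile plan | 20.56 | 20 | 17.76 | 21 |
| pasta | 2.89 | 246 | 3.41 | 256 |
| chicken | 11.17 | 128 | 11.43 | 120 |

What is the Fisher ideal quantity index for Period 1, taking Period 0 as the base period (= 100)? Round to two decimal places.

101.07

Laspeyres component (base-period weights):
ΣP(Period 0)Q(Period 1) = 2.22×340 + 30.06×15 + 20.56×21 + 2.89×256 + 11.17×120 = 754.8 + 450.9 + 431.76 + 739.84 + 1340.4 = 3717.7
ΣP(Period 0)Q(Period 0) = 2.22×318 + 30.06×14 + 20.56×20 + 2.89×246 + 11.17×128 = 705.96 + 420.84 + 411.2 + 710.94 + 1429.76 = 3678.7
L = 3717.7 / 3678.7 × 100 = 101.0602
Paasche component (current-period weights):
ΣP(Period 1)Q(Period 1) = 2.36×340 + 29.15×15 + 17.76×21 + 3.41×256 + 11.43×120 = 802.4 + 437.25 + 372.96 + 872.96 + 1371.6 = 3857.17
ΣP(Period 1)Q(Period 0) = 2.36×318 + 29.15×14 + 17.76×20 + 3.41×246 + 11.43×128 = 750.48 + 408.1 + 355.2 + 838.86 + 1463.04 = 3815.68
P = 3857.17 / 3815.68 × 100 = 101.0874
Fisher = √(L × P) = √(101.0602 × 101.0874) = 101.0738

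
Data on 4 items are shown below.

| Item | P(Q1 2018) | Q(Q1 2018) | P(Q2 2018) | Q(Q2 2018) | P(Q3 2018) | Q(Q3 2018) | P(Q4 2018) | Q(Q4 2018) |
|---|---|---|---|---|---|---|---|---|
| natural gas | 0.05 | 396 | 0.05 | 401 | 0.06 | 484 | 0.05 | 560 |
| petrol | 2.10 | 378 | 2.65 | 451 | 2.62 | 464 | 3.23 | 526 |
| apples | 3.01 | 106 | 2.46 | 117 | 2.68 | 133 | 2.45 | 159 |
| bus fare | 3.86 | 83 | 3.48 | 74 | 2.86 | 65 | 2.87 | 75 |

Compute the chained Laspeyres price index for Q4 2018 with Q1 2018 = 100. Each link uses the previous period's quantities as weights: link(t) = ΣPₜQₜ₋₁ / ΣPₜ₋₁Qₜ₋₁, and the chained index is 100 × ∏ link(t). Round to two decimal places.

121.07

Link Q1 2018→Q2 2018:
ΣP(Q2 2018)Q(Q1 2018) = 0.05×396 + 2.65×378 + 2.46×106 + 3.48×83 = 19.8 + 1001.7 + 260.76 + 288.84 = 1571.1
ΣP(Q1 2018)Q(Q1 2018) = 0.05×396 + 2.10×378 + 3.01×106 + 3.86×83 = 19.8 + 793.8 + 319.06 + 320.38 = 1453.04
link = 1571.1/1453.04 = 1.081250
Link Q2 2018→Q3 2018:
ΣP(Q3 2018)Q(Q2 2018) = 0.06×401 + 2.62×451 + 2.68×117 + 2.86×74 = 24.06 + 1181.62 + 313.56 + 211.64 = 1730.88
ΣP(Q2 2018)Q(Q2 2018) = 0.05×401 + 2.65×451 + 2.46×117 + 3.48×74 = 20.05 + 1195.15 + 287.82 + 257.52 = 1760.54
link = 1730.88/1760.54 = 0.983153
Link Q3 2018→Q4 2018:
ΣP(Q4 2018)Q(Q3 2018) = 0.05×484 + 3.23×464 + 2.45×133 + 2.87×65 = 24.2 + 1498.72 + 325.85 + 186.55 = 2035.32
ΣP(Q3 2018)Q(Q3 2018) = 0.06×484 + 2.62×464 + 2.68×133 + 2.86×65 = 29.04 + 1215.68 + 356.44 + 185.9 = 1787.06
link = 2035.32/1787.06 = 1.138921
Chained index = 100 × 1.081250 × 0.983153 × 1.138921 = 121.0712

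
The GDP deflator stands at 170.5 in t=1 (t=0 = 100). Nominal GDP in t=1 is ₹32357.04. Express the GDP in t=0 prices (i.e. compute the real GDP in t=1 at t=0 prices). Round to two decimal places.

Real = Nominal ÷ (Index/100) = 32357.04 ÷ (170.5/100)
     = 32357.04 ÷ 1.705 = 18977.7361

18977.74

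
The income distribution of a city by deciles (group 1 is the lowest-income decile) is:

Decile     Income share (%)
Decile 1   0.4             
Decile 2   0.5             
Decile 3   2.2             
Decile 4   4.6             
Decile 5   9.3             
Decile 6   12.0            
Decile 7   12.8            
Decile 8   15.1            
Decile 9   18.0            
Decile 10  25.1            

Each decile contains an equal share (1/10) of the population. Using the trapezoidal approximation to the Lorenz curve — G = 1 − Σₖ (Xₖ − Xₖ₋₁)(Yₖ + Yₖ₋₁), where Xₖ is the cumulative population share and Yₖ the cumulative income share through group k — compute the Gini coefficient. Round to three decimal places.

0.437

Cumulative income shares Yₖ: 0.0040, 0.0090, 0.0310, 0.0770, 0.1700, 0.2900, 0.4180, 0.5690, 0.7490, 1.0000
Σ (Xₖ−Xₖ₋₁)(Yₖ+Yₖ₋₁) = (1/10)(0.0040+0.0000) + (1/10)(0.0090+0.0040) + (1/10)(0.0310+0.0090) + (1/10)(0.0770+0.0310) + (1/10)(0.1700+0.0770) + (1/10)(0.2900+0.1700) + (1/10)(0.4180+0.2900) + (1/10)(0.5690+0.4180) + (1/10)(0.7490+0.5690) + (1/10)(1.0000+0.7490)
  = 0.0004 + 0.0013 + 0.0040 + 0.0108 + 0.0247 + 0.0460 + 0.0708 + 0.0987 + 0.1318 + 0.1749 = 0.5634
G = 1 − 0.5634 = 0.4366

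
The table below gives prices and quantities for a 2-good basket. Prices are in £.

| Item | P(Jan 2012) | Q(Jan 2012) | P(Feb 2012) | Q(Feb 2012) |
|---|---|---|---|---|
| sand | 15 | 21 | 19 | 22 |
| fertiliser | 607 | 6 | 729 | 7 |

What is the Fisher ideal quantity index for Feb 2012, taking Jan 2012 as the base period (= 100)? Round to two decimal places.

115.70

Laspeyres component (base-period weights):
ΣP(Jan 2012)Q(Feb 2012) = 15×22 + 607×7 = 330 + 4249 = 4579
ΣP(Jan 2012)Q(Jan 2012) = 15×21 + 607×6 = 315 + 3642 = 3957
L = 4579 / 3957 × 100 = 115.7190
Paasche component (current-period weights):
ΣP(Feb 2012)Q(Feb 2012) = 19×22 + 729×7 = 418 + 5103 = 5521
ΣP(Feb 2012)Q(Jan 2012) = 19×21 + 729×6 = 399 + 4374 = 4773
P = 5521 / 4773 × 100 = 115.6715
Fisher = √(L × P) = √(115.7190 × 115.6715) = 115.6952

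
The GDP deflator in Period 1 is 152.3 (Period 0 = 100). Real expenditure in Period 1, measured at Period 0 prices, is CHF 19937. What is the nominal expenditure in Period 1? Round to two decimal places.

Nominal = Real × (Index/100) = 19937 × (152.3/100)
        = 19937 × 1.523 = 30364.0510

30364.05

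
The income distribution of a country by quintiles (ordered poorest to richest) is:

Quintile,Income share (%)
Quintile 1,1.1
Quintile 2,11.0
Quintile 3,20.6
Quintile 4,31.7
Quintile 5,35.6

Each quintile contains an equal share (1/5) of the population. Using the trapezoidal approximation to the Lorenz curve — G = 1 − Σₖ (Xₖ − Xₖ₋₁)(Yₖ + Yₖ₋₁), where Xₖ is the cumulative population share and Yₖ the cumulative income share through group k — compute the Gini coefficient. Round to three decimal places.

Cumulative income shares Yₖ: 0.0110, 0.1210, 0.3270, 0.6440, 1.0000
Σ (Xₖ−Xₖ₋₁)(Yₖ+Yₖ₋₁) = (1/5)(0.0110+0.0000) + (1/5)(0.1210+0.0110) + (1/5)(0.3270+0.1210) + (1/5)(0.6440+0.3270) + (1/5)(1.0000+0.6440)
  = 0.0022 + 0.0264 + 0.0896 + 0.1942 + 0.3288 = 0.6412
G = 1 − 0.6412 = 0.3588

0.359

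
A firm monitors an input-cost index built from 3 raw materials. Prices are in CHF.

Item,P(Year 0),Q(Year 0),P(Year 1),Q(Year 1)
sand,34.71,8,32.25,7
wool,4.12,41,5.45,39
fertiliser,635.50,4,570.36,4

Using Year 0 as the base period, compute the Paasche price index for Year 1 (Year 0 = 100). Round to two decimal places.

92.33

Paasche price index uses current-period quantities as weights.
ΣP(Year 1)·Q(Year 1) = 32.25×7 + 5.45×39 + 570.36×4 = 225.75 + 212.55 + 2281.44 = 2719.74
ΣP(Year 0)·Q(Year 1) = 34.71×7 + 4.12×39 + 635.50×4 = 242.97 + 160.68 + 2542 = 2945.65
Index = 2719.74 / 2945.65 × 100 = 92.3307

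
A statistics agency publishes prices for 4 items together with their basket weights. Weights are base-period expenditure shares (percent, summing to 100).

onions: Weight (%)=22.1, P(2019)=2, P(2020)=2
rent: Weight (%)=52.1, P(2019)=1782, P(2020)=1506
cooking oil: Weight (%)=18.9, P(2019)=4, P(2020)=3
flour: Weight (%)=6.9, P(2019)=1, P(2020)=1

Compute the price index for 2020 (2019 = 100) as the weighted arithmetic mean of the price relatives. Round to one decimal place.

onions: 22.1 × (2/2) = 22.1 × 1.000000 = 22.1000
rent: 52.1 × (1506/1782) = 52.1 × 0.845118 = 44.0306
cooking oil: 18.9 × (3/4) = 18.9 × 0.750000 = 14.1750
flour: 6.9 × (1/1) = 6.9 × 1.000000 = 6.9000
Index = Σ wᵢ·(p₁ᵢ/p₀ᵢ) = 22.1000 + 44.0306 + 14.1750 + 6.9000 = 87.2056

87.2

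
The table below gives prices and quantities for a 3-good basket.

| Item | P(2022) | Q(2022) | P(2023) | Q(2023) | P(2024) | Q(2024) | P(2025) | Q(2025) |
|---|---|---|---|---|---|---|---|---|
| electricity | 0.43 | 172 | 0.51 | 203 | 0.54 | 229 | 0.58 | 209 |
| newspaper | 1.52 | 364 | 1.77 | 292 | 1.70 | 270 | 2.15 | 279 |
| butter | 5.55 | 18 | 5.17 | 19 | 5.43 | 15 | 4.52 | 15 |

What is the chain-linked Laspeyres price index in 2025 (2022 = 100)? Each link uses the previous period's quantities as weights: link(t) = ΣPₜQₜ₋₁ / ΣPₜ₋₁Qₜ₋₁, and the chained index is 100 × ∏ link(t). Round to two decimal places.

131.71

Link 2022→2023:
ΣP(2023)Q(2022) = 0.51×172 + 1.77×364 + 5.17×18 = 87.72 + 644.28 + 93.06 = 825.06
ΣP(2022)Q(2022) = 0.43×172 + 1.52×364 + 5.55×18 = 73.96 + 553.28 + 99.9 = 727.14
link = 825.06/727.14 = 1.134665
Link 2023→2024:
ΣP(2024)Q(2023) = 0.54×203 + 1.70×292 + 5.43×19 = 109.62 + 496.4 + 103.17 = 709.19
ΣP(2023)Q(2023) = 0.51×203 + 1.77×292 + 5.17×19 = 103.53 + 516.84 + 98.23 = 718.6
link = 709.19/718.6 = 0.986905
Link 2024→2025:
ΣP(2025)Q(2024) = 0.58×229 + 2.15×270 + 4.52×15 = 132.82 + 580.5 + 67.8 = 781.12
ΣP(2024)Q(2024) = 0.54×229 + 1.70×270 + 5.43×15 = 123.66 + 459 + 81.45 = 664.11
link = 781.12/664.11 = 1.176191
Chained index = 100 × 1.134665 × 0.986905 × 1.176191 = 131.7106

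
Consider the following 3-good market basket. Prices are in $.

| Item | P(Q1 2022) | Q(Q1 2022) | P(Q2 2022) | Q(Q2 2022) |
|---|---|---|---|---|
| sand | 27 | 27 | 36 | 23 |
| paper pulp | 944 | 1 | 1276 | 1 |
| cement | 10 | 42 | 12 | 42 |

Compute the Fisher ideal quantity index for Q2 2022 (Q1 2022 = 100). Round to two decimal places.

94.80

Laspeyres component (base-period weights):
ΣP(Q1 2022)Q(Q2 2022) = 27×23 + 944×1 + 10×42 = 621 + 944 + 420 = 1985
ΣP(Q1 2022)Q(Q1 2022) = 27×27 + 944×1 + 10×42 = 729 + 944 + 420 = 2093
L = 1985 / 2093 × 100 = 94.8399
Paasche component (current-period weights):
ΣP(Q2 2022)Q(Q2 2022) = 36×23 + 1276×1 + 12×42 = 828 + 1276 + 504 = 2608
ΣP(Q2 2022)Q(Q1 2022) = 36×27 + 1276×1 + 12×42 = 972 + 1276 + 504 = 2752
P = 2608 / 2752 × 100 = 94.7674
Fisher = √(L × P) = √(94.8399 × 94.7674) = 94.8037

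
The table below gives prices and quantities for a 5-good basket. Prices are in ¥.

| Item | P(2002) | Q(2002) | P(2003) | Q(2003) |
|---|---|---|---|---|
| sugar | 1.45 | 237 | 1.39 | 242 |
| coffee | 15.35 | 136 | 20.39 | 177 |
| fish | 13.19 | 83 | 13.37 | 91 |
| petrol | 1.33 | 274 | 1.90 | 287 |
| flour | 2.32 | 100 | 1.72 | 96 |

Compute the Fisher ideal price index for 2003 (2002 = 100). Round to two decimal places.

119.75

Laspeyres component (base-period weights):
ΣP(2003)Q(2002) = 1.39×237 + 20.39×136 + 13.37×83 + 1.90×274 + 1.72×100 = 329.43 + 2773.04 + 1109.71 + 520.6 + 172 = 4904.78
ΣP(2002)Q(2002) = 1.45×237 + 15.35×136 + 13.19×83 + 1.33×274 + 2.32×100 = 343.65 + 2087.6 + 1094.77 + 364.42 + 232 = 4122.44
L = 4904.78 / 4122.44 × 100 = 118.9776
Paasche component (current-period weights):
ΣP(2003)Q(2003) = 1.39×242 + 20.39×177 + 13.37×91 + 1.90×287 + 1.72×96 = 336.38 + 3609.03 + 1216.67 + 545.3 + 165.12 = 5872.5
ΣP(2002)Q(2003) = 1.45×242 + 15.35×177 + 13.19×91 + 1.33×287 + 2.32×96 = 350.9 + 2716.95 + 1200.29 + 381.71 + 222.72 = 4872.57
P = 5872.5 / 4872.57 × 100 = 120.5216
Fisher = √(L × P) = √(118.9776 × 120.5216) = 119.7471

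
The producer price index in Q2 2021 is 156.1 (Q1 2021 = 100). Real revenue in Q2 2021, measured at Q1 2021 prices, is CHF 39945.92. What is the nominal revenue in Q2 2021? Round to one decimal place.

Nominal = Real × (Index/100) = 39945.92 × (156.1/100)
        = 39945.92 × 1.561 = 62355.5811

62355.6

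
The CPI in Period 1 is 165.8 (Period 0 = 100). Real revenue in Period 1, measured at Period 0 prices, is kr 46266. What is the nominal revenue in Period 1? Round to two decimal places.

76709.03

Nominal = Real × (Index/100) = 46266 × (165.8/100)
        = 46266 × 1.658 = 76709.0280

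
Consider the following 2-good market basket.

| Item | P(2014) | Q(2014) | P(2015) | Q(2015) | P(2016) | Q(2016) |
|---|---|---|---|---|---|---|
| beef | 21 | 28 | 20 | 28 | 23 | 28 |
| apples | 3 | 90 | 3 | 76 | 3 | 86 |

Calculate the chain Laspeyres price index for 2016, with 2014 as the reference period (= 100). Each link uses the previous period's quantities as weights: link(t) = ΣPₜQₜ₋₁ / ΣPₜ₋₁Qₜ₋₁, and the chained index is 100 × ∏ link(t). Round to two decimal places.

Link 2014→2015:
ΣP(2015)Q(2014) = 20×28 + 3×90 = 560 + 270 = 830
ΣP(2014)Q(2014) = 21×28 + 3×90 = 588 + 270 = 858
link = 830/858 = 0.967366
Link 2015→2016:
ΣP(2016)Q(2015) = 23×28 + 3×76 = 644 + 228 = 872
ΣP(2015)Q(2015) = 20×28 + 3×76 = 560 + 228 = 788
link = 872/788 = 1.106599
Chained index = 100 × 0.967366 × 1.106599 = 107.0486

107.05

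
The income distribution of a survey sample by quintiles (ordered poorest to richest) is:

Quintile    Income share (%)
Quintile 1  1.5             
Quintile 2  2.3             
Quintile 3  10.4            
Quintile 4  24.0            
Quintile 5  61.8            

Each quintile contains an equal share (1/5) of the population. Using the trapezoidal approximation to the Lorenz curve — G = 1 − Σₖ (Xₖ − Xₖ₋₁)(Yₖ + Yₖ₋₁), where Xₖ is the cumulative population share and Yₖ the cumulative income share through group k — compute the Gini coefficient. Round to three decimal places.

Cumulative income shares Yₖ: 0.0150, 0.0380, 0.1420, 0.3820, 1.0000
Σ (Xₖ−Xₖ₋₁)(Yₖ+Yₖ₋₁) = (1/5)(0.0150+0.0000) + (1/5)(0.0380+0.0150) + (1/5)(0.1420+0.0380) + (1/5)(0.3820+0.1420) + (1/5)(1.0000+0.3820)
  = 0.0030 + 0.0106 + 0.0360 + 0.1048 + 0.2764 = 0.4308
G = 1 − 0.4308 = 0.5692

0.569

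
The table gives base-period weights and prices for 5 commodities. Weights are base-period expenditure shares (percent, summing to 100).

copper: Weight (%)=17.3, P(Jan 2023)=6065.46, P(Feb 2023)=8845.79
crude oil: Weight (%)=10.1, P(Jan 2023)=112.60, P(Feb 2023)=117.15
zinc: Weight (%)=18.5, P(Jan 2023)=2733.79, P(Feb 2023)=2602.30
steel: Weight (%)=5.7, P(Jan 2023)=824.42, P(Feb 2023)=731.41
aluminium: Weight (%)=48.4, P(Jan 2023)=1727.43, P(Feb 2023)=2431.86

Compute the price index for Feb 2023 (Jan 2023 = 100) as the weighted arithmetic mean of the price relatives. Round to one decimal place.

126.5

copper: 17.3 × (8845.79/6065.46) = 17.3 × 1.458387 = 25.2301
crude oil: 10.1 × (117.15/112.60) = 10.1 × 1.040409 = 10.5081
zinc: 18.5 × (2602.30/2733.79) = 18.5 × 0.951902 = 17.6102
steel: 5.7 × (731.41/824.42) = 5.7 × 0.887181 = 5.0569
aluminium: 48.4 × (2431.86/1727.43) = 48.4 × 1.407791 = 68.1371
Index = Σ wᵢ·(p₁ᵢ/p₀ᵢ) = 25.2301 + 10.5081 + 17.6102 + 5.0569 + 68.1371 = 126.5424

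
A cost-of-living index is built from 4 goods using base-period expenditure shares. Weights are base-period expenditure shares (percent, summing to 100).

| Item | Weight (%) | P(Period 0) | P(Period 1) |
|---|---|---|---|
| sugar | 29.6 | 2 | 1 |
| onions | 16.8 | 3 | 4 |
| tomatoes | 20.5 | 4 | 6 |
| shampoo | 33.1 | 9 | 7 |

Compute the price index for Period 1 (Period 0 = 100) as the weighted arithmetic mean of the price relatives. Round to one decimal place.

93.7

sugar: 29.6 × (1/2) = 29.6 × 0.500000 = 14.8000
onions: 16.8 × (4/3) = 16.8 × 1.333333 = 22.4000
tomatoes: 20.5 × (6/4) = 20.5 × 1.500000 = 30.7500
shampoo: 33.1 × (7/9) = 33.1 × 0.777778 = 25.7444
Index = Σ wᵢ·(p₁ᵢ/p₀ᵢ) = 14.8000 + 22.4000 + 30.7500 + 25.7444 = 93.6944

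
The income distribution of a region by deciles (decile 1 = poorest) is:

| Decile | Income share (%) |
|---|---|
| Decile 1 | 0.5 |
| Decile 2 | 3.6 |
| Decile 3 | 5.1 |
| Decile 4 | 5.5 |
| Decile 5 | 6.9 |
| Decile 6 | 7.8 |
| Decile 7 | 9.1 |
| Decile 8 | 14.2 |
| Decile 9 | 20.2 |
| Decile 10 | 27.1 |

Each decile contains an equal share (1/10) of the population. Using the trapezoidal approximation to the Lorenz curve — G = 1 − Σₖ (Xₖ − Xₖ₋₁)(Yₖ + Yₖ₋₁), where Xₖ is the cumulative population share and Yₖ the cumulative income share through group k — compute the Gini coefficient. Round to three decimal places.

Cumulative income shares Yₖ: 0.0050, 0.0410, 0.0920, 0.1470, 0.2160, 0.2940, 0.3850, 0.5270, 0.7290, 1.0000
Σ (Xₖ−Xₖ₋₁)(Yₖ+Yₖ₋₁) = (1/10)(0.0050+0.0000) + (1/10)(0.0410+0.0050) + (1/10)(0.0920+0.0410) + (1/10)(0.1470+0.0920) + (1/10)(0.2160+0.1470) + (1/10)(0.2940+0.2160) + (1/10)(0.3850+0.2940) + (1/10)(0.5270+0.3850) + (1/10)(0.7290+0.5270) + (1/10)(1.0000+0.7290)
  = 0.0005 + 0.0046 + 0.0133 + 0.0239 + 0.0363 + 0.0510 + 0.0679 + 0.0912 + 0.1256 + 0.1729 = 0.5872
G = 1 − 0.5872 = 0.4128

0.413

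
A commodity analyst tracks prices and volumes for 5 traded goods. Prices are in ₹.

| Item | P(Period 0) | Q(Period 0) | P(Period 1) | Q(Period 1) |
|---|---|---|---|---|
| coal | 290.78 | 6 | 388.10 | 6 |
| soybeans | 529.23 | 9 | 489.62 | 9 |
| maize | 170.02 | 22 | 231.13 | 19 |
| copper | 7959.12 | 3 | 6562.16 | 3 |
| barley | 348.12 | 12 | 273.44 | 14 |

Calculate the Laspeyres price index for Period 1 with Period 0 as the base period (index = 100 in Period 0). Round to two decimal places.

Laspeyres price index uses base-period quantities as weights.
ΣP(Period 1)·Q(Period 0) = 388.10×6 + 489.62×9 + 231.13×22 + 6562.16×3 + 273.44×12 = 2328.6 + 4406.58 + 5084.86 + 19686.48 + 3281.28 = 34787.8
ΣP(Period 0)·Q(Period 0) = 290.78×6 + 529.23×9 + 170.02×22 + 7959.12×3 + 348.12×12 = 1744.68 + 4763.07 + 3740.44 + 23877.36 + 4177.44 = 38302.99
Index = 34787.8 / 38302.99 × 100 = 90.8227

90.82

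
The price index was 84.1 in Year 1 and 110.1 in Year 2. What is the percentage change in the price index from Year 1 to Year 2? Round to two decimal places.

Change = (110.1 − 84.1) / 84.1 × 100
       = 26.0 / 84.1 × 100 = 30.9156%

30.92%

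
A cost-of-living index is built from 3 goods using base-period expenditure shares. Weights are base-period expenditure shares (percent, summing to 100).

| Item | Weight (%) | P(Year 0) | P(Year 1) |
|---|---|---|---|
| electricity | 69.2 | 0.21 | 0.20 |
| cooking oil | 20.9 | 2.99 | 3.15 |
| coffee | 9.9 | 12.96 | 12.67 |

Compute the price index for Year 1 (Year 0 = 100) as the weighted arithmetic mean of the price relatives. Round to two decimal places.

electricity: 69.2 × (0.20/0.21) = 69.2 × 0.952381 = 65.9048
cooking oil: 20.9 × (3.15/2.99) = 20.9 × 1.053512 = 22.0184
coffee: 9.9 × (12.67/12.96) = 9.9 × 0.977623 = 9.6785
Index = Σ wᵢ·(p₁ᵢ/p₀ᵢ) = 65.9048 + 22.0184 + 9.6785 = 97.6016

97.60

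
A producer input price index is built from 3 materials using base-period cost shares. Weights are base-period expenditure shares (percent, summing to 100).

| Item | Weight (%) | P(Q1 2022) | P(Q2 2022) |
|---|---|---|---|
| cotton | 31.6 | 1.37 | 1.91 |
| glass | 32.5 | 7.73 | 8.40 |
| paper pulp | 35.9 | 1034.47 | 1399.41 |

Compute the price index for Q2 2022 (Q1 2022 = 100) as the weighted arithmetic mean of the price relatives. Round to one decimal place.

127.9

cotton: 31.6 × (1.91/1.37) = 31.6 × 1.394161 = 44.0555
glass: 32.5 × (8.40/7.73) = 32.5 × 1.086675 = 35.3169
paper pulp: 35.9 × (1399.41/1034.47) = 35.9 × 1.352780 = 48.5648
Index = Σ wᵢ·(p₁ᵢ/p₀ᵢ) = 44.0555 + 35.3169 + 48.5648 = 127.9372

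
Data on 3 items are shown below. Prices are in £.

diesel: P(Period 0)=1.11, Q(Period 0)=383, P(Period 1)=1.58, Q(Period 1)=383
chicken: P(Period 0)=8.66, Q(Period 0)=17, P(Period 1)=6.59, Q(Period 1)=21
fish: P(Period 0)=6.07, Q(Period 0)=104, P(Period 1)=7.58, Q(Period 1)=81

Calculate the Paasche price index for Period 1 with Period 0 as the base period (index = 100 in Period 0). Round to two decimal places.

123.56

Paasche price index uses current-period quantities as weights.
ΣP(Period 1)·Q(Period 1) = 1.58×383 + 6.59×21 + 7.58×81 = 605.14 + 138.39 + 613.98 = 1357.51
ΣP(Period 0)·Q(Period 1) = 1.11×383 + 8.66×21 + 6.07×81 = 425.13 + 181.86 + 491.67 = 1098.66
Index = 1357.51 / 1098.66 × 100 = 123.5605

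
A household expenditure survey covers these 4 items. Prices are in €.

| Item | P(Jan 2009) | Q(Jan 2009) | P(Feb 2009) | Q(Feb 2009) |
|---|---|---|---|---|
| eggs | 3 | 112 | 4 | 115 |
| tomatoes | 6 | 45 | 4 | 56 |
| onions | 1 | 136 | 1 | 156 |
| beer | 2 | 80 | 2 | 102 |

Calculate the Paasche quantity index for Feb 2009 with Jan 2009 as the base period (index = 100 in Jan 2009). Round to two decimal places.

112.99

Paasche quantity index uses current-period prices as weights.
ΣP(Feb 2009)·Q(Feb 2009) = 4×115 + 4×56 + 1×156 + 2×102 = 460 + 224 + 156 + 204 = 1044
ΣP(Feb 2009)·Q(Jan 2009) = 4×112 + 4×45 + 1×136 + 2×80 = 448 + 180 + 136 + 160 = 924
Index = 1044 / 924 × 100 = 112.9870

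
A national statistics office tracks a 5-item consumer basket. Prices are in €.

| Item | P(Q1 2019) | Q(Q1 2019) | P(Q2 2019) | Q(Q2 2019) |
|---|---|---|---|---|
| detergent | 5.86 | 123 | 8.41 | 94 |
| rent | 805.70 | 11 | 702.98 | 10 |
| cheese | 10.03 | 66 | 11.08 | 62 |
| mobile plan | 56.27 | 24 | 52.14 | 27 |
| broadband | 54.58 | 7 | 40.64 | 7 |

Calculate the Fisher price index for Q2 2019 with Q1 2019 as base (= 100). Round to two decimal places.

Laspeyres component (base-period weights):
ΣP(Q2 2019)Q(Q1 2019) = 8.41×123 + 702.98×11 + 11.08×66 + 52.14×24 + 40.64×7 = 1034.43 + 7732.78 + 731.28 + 1251.36 + 284.48 = 11034.33
ΣP(Q1 2019)Q(Q1 2019) = 5.86×123 + 805.70×11 + 10.03×66 + 56.27×24 + 54.58×7 = 720.78 + 8862.7 + 661.98 + 1350.48 + 382.06 = 11978
L = 11034.33 / 11978 × 100 = 92.1216
Paasche component (current-period weights):
ΣP(Q2 2019)Q(Q2 2019) = 8.41×94 + 702.98×10 + 11.08×62 + 52.14×27 + 40.64×7 = 790.54 + 7029.8 + 686.96 + 1407.78 + 284.48 = 10199.56
ΣP(Q1 2019)Q(Q2 2019) = 5.86×94 + 805.70×10 + 10.03×62 + 56.27×27 + 54.58×7 = 550.84 + 8057 + 621.86 + 1519.29 + 382.06 = 11131.05
P = 10199.56 / 11131.05 × 100 = 91.6316
Fisher = √(L × P) = √(92.1216 × 91.6316) = 91.8763

91.88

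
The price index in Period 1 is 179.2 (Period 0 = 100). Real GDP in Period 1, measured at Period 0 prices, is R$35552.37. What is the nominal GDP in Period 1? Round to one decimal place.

Nominal = Real × (Index/100) = 35552.37 × (179.2/100)
        = 35552.37 × 1.792 = 63709.8470

63709.8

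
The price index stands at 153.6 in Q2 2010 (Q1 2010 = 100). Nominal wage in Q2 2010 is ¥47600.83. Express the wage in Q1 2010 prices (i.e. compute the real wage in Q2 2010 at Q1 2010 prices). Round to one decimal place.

30990.1

Real = Nominal ÷ (Index/100) = 47600.83 ÷ (153.6/100)
     = 47600.83 ÷ 1.536 = 30990.1237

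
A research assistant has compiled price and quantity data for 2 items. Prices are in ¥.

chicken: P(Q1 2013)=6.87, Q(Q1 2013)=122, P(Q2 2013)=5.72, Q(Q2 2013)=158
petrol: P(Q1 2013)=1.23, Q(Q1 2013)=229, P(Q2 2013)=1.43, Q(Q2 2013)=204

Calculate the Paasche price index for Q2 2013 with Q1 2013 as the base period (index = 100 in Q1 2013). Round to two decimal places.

89.46

Paasche price index uses current-period quantities as weights.
ΣP(Q2 2013)·Q(Q2 2013) = 5.72×158 + 1.43×204 = 903.76 + 291.72 = 1195.48
ΣP(Q1 2013)·Q(Q2 2013) = 6.87×158 + 1.23×204 = 1085.46 + 250.92 = 1336.38
Index = 1195.48 / 1336.38 × 100 = 89.4566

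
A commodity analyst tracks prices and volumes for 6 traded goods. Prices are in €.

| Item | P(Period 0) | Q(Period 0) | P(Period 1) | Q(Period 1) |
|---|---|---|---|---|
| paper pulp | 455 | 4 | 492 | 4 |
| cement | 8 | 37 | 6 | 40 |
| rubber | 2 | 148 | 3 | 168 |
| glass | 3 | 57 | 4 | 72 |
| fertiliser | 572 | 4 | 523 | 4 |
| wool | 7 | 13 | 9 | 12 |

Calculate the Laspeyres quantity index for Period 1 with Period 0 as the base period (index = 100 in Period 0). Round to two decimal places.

102.06

Laspeyres quantity index uses base-period prices as weights.
ΣP(Period 0)·Q(Period 1) = 455×4 + 8×40 + 2×168 + 3×72 + 572×4 + 7×12 = 1820 + 320 + 336 + 216 + 2288 + 84 = 5064
ΣP(Period 0)·Q(Period 0) = 455×4 + 8×37 + 2×148 + 3×57 + 572×4 + 7×13 = 1820 + 296 + 296 + 171 + 2288 + 91 = 4962
Index = 5064 / 4962 × 100 = 102.0556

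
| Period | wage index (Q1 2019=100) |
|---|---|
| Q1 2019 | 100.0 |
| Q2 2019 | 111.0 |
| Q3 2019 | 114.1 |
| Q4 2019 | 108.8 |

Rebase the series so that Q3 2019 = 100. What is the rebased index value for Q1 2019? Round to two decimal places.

Rebased(Q1 2019) = 100.0 / 114.1 × 100 = 87.6424

87.64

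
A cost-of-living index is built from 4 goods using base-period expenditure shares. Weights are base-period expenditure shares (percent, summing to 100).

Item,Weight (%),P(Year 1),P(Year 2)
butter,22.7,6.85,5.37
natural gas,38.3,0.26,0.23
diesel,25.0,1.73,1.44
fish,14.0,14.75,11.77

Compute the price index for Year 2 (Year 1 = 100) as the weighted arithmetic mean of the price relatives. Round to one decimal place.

butter: 22.7 × (5.37/6.85) = 22.7 × 0.783942 = 17.7955
natural gas: 38.3 × (0.23/0.26) = 38.3 × 0.884615 = 33.8808
diesel: 25.0 × (1.44/1.73) = 25.0 × 0.832370 = 20.8092
fish: 14.0 × (11.77/14.75) = 14.0 × 0.797966 = 11.1715
Index = Σ wᵢ·(p₁ᵢ/p₀ᵢ) = 17.7955 + 33.8808 + 20.8092 + 11.1715 = 83.6570

83.7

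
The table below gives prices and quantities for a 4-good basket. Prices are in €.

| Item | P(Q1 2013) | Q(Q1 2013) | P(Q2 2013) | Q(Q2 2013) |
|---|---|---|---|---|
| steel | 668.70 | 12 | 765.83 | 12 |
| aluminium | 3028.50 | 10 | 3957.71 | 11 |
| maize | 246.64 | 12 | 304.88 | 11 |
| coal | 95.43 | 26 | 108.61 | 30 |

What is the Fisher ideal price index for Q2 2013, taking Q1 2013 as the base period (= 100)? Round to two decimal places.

126.38

Laspeyres component (base-period weights):
ΣP(Q2 2013)Q(Q1 2013) = 765.83×12 + 3957.71×10 + 304.88×12 + 108.61×26 = 9189.96 + 39577.1 + 3658.56 + 2823.86 = 55249.48
ΣP(Q1 2013)Q(Q1 2013) = 668.70×12 + 3028.50×10 + 246.64×12 + 95.43×26 = 8024.4 + 30285 + 2959.68 + 2481.18 = 43750.26
L = 55249.48 / 43750.26 × 100 = 126.2838
Paasche component (current-period weights):
ΣP(Q2 2013)Q(Q2 2013) = 765.83×12 + 3957.71×11 + 304.88×11 + 108.61×30 = 9189.96 + 43534.81 + 3353.68 + 3258.3 = 59336.75
ΣP(Q1 2013)Q(Q2 2013) = 668.70×12 + 3028.50×11 + 246.64×11 + 95.43×30 = 8024.4 + 33313.5 + 2713.04 + 2862.9 = 46913.84
P = 59336.75 / 46913.84 × 100 = 126.4803
Fisher = √(L × P) = √(126.2838 × 126.4803) = 126.3820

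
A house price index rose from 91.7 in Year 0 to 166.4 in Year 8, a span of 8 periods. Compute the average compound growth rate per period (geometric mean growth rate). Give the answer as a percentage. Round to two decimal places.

7.73%

Growth factor = (166.4/91.7)^(1/8) = (1.814613)^(1/8) = 1.077328
Growth rate = 1.077328 − 1 = 0.077328 = 7.7328%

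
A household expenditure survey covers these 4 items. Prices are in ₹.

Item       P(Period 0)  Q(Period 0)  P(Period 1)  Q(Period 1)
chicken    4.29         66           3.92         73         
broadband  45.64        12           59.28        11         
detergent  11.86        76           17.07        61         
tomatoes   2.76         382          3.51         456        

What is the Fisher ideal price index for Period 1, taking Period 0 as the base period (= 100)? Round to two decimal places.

128.74

Laspeyres component (base-period weights):
ΣP(Period 1)Q(Period 0) = 3.92×66 + 59.28×12 + 17.07×76 + 3.51×382 = 258.72 + 711.36 + 1297.32 + 1340.82 = 3608.22
ΣP(Period 0)Q(Period 0) = 4.29×66 + 45.64×12 + 11.86×76 + 2.76×382 = 283.14 + 547.68 + 901.36 + 1054.32 = 2786.5
L = 3608.22 / 2786.5 × 100 = 129.4893
Paasche component (current-period weights):
ΣP(Period 1)Q(Period 1) = 3.92×73 + 59.28×11 + 17.07×61 + 3.51×456 = 286.16 + 652.08 + 1041.27 + 1600.56 = 3580.07
ΣP(Period 0)Q(Period 1) = 4.29×73 + 45.64×11 + 11.86×61 + 2.76×456 = 313.17 + 502.04 + 723.46 + 1258.56 = 2797.23
P = 3580.07 / 2797.23 × 100 = 127.9863
Fisher = √(L × P) = √(129.4893 × 127.9863) = 128.7356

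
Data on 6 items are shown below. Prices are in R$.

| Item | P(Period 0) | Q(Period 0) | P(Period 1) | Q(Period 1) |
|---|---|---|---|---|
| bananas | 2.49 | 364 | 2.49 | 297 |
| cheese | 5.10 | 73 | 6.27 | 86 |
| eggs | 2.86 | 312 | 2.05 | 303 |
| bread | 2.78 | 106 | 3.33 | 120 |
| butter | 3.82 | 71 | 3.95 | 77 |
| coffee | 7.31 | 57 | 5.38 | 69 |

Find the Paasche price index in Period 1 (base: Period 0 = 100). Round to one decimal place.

93.6

Paasche price index uses current-period quantities as weights.
ΣP(Period 1)·Q(Period 1) = 2.49×297 + 6.27×86 + 2.05×303 + 3.33×120 + 3.95×77 + 5.38×69 = 739.53 + 539.22 + 621.15 + 399.6 + 304.15 + 371.22 = 2974.87
ΣP(Period 0)·Q(Period 1) = 2.49×297 + 5.10×86 + 2.86×303 + 2.78×120 + 3.82×77 + 7.31×69 = 739.53 + 438.6 + 866.58 + 333.6 + 294.14 + 504.39 = 3176.84
Index = 2974.87 / 3176.84 × 100 = 93.6424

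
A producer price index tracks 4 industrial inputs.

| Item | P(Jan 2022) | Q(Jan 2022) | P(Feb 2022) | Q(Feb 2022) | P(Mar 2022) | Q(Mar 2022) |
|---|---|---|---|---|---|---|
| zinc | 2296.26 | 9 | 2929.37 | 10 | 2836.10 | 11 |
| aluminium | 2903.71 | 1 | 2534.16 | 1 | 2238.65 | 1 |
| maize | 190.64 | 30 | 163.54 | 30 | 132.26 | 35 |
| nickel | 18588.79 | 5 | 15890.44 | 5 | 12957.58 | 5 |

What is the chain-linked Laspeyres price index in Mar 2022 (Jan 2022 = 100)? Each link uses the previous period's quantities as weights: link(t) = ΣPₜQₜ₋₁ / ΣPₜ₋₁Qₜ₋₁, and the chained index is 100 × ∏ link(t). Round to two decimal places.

79.23

Link Jan 2022→Feb 2022:
ΣP(Feb 2022)Q(Jan 2022) = 2929.37×9 + 2534.16×1 + 163.54×30 + 15890.44×5 = 26364.33 + 2534.16 + 4906.2 + 79452.2 = 113256.89
ΣP(Jan 2022)Q(Jan 2022) = 2296.26×9 + 2903.71×1 + 190.64×30 + 18588.79×5 = 20666.34 + 2903.71 + 5719.2 + 92943.95 = 122233.2
link = 113256.89/122233.2 = 0.926564
Link Feb 2022→Mar 2022:
ΣP(Mar 2022)Q(Feb 2022) = 2836.10×10 + 2238.65×1 + 132.26×30 + 12957.58×5 = 28361 + 2238.65 + 3967.8 + 64787.9 = 99355.35
ΣP(Feb 2022)Q(Feb 2022) = 2929.37×10 + 2534.16×1 + 163.54×30 + 15890.44×5 = 29293.7 + 2534.16 + 4906.2 + 79452.2 = 116186.26
link = 99355.35/116186.26 = 0.855139
Chained index = 100 × 0.926564 × 0.855139 = 79.2341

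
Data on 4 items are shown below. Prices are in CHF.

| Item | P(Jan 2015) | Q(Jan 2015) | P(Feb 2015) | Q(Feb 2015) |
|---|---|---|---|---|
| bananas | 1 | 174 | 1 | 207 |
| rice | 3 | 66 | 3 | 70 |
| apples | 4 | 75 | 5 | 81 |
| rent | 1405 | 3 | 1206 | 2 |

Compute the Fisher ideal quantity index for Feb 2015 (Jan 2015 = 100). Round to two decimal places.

73.37

Laspeyres component (base-period weights):
ΣP(Jan 2015)Q(Feb 2015) = 1×207 + 3×70 + 4×81 + 1405×2 = 207 + 210 + 324 + 2810 = 3551
ΣP(Jan 2015)Q(Jan 2015) = 1×174 + 3×66 + 4×75 + 1405×3 = 174 + 198 + 300 + 4215 = 4887
L = 3551 / 4887 × 100 = 72.6622
Paasche component (current-period weights):
ΣP(Feb 2015)Q(Feb 2015) = 1×207 + 3×70 + 5×81 + 1206×2 = 207 + 210 + 405 + 2412 = 3234
ΣP(Feb 2015)Q(Jan 2015) = 1×174 + 3×66 + 5×75 + 1206×3 = 174 + 198 + 375 + 3618 = 4365
P = 3234 / 4365 × 100 = 74.0893
Fisher = √(L × P) = √(72.6622 × 74.0893) = 73.3723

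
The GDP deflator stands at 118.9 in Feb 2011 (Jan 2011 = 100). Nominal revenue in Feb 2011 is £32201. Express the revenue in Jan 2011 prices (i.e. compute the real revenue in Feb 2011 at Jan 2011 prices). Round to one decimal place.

Real = Nominal ÷ (Index/100) = 32201 ÷ (118.9/100)
     = 32201 ÷ 1.189 = 27082.4222

27082.4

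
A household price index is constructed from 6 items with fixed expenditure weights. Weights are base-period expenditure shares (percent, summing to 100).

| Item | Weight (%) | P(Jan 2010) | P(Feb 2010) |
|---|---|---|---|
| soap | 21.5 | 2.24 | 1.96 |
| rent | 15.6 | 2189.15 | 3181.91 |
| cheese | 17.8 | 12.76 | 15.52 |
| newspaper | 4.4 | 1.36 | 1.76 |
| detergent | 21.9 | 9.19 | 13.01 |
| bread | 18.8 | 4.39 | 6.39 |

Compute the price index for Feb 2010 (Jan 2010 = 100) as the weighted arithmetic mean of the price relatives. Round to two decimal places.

127.20

soap: 21.5 × (1.96/2.24) = 21.5 × 0.875000 = 18.8125
rent: 15.6 × (3181.91/2189.15) = 15.6 × 1.453491 = 22.6745
cheese: 17.8 × (15.52/12.76) = 17.8 × 1.216301 = 21.6502
newspaper: 4.4 × (1.76/1.36) = 4.4 × 1.294118 = 5.6941
detergent: 21.9 × (13.01/9.19) = 21.9 × 1.415669 = 31.0032
bread: 18.8 × (6.39/4.39) = 18.8 × 1.455581 = 27.3649
Index = Σ wᵢ·(p₁ᵢ/p₀ᵢ) = 18.8125 + 22.6745 + 21.6502 + 5.6941 + 31.0032 + 27.3649 = 127.1993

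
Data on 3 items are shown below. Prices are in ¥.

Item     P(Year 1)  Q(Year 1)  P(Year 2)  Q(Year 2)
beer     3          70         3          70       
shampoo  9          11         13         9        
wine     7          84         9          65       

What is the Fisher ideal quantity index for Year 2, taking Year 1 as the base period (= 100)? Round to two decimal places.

82.70

Laspeyres component (base-period weights):
ΣP(Year 1)Q(Year 2) = 3×70 + 9×9 + 7×65 = 210 + 81 + 455 = 746
ΣP(Year 1)Q(Year 1) = 3×70 + 9×11 + 7×84 = 210 + 99 + 588 = 897
L = 746 / 897 × 100 = 83.1661
Paasche component (current-period weights):
ΣP(Year 2)Q(Year 2) = 3×70 + 13×9 + 9×65 = 210 + 117 + 585 = 912
ΣP(Year 2)Q(Year 1) = 3×70 + 13×11 + 9×84 = 210 + 143 + 756 = 1109
P = 912 / 1109 × 100 = 82.2362
Fisher = √(L × P) = √(83.1661 × 82.2362) = 82.6999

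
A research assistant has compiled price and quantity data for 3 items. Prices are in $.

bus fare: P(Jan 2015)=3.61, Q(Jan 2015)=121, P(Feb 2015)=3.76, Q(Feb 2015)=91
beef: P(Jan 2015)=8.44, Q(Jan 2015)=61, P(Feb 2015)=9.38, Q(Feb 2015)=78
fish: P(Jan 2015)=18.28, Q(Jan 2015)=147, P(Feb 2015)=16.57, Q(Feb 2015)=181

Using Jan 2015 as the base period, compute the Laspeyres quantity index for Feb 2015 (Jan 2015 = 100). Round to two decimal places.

118.05

Laspeyres quantity index uses base-period prices as weights.
ΣP(Jan 2015)·Q(Feb 2015) = 3.61×91 + 8.44×78 + 18.28×181 = 328.51 + 658.32 + 3308.68 = 4295.51
ΣP(Jan 2015)·Q(Jan 2015) = 3.61×121 + 8.44×61 + 18.28×147 = 436.81 + 514.84 + 2687.16 = 3638.81
Index = 4295.51 / 3638.81 × 100 = 118.0471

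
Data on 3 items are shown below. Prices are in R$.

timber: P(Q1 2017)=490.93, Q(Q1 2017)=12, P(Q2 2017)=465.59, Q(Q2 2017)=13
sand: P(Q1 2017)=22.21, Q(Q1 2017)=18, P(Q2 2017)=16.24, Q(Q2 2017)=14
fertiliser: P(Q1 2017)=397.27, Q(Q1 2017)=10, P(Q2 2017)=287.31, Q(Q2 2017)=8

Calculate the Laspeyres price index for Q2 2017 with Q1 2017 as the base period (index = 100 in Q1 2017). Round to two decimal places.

Laspeyres price index uses base-period quantities as weights.
ΣP(Q2 2017)·Q(Q1 2017) = 465.59×12 + 16.24×18 + 287.31×10 = 5587.08 + 292.32 + 2873.1 = 8752.5
ΣP(Q1 2017)·Q(Q1 2017) = 490.93×12 + 22.21×18 + 397.27×10 = 5891.16 + 399.78 + 3972.7 = 10263.64
Index = 8752.5 / 10263.64 × 100 = 85.2768

85.28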